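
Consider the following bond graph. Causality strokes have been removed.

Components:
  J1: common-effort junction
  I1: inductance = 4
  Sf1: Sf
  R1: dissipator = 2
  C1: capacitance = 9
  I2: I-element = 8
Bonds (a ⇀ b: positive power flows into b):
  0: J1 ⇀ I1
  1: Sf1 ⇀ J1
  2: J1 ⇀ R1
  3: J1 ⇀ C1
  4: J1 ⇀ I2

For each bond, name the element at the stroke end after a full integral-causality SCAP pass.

#0 stroke→I1
#1 stroke→Sf1
#2 stroke→R1
#3 stroke→J1
#4 stroke→I2

#1 |Sf1  (source Sf1 imposes f)
#0 |I1  (I1: I, integral causality)
#3 |J1  (C1 outputs effort q/C1)
#2 |R1  (J1: bond 3 brought effort, rest push out)
#4 |I2  (J1 effort already set via bond 3)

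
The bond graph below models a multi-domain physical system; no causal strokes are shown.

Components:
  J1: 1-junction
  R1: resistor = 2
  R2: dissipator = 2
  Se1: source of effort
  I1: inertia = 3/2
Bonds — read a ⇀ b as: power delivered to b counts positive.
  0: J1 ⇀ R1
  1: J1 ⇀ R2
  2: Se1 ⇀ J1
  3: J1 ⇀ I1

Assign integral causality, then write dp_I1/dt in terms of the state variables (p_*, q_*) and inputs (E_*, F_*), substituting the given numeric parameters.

dp_I1/dt = E_Se1 - 8*p_I1/3

bond 2 stroke→J1  (Se1 (Se) sets effort on bond)
bond 3 stroke→I1  (I1 outputs flow p/I1)
bond 0 stroke→J1  (J1: bond 3 brought flow, rest push out)
bond 1 stroke→J1  (1-jn J1 has f-setter on 3)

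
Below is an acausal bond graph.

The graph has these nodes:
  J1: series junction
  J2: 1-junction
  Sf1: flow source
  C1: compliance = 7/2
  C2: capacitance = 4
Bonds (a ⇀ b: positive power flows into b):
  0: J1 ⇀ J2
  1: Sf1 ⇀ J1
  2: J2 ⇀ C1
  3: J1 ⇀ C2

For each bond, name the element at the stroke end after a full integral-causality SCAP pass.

#0 |J1
#1 |Sf1
#2 |J2
#3 |J1

b1 stroke→Sf1  (source Sf1 imposes f)
b0 stroke→J1  (common-f at J1 fixed by 1)
b3 stroke→J1  (common-f at J1 fixed by 1)
b2 stroke→J2  (common-f at J2 fixed by 0)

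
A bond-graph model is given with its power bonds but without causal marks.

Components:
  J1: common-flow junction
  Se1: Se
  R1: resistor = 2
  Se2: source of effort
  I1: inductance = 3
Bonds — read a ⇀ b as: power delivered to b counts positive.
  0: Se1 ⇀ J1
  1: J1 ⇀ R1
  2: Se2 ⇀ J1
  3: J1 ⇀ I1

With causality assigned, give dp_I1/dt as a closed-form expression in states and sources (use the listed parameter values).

#0 |J1  (Se1 (Se) sets effort on bond)
#2 |J1  (source Se2 imposes e)
#3 |I1  (I1 integral (f out))
#1 |J1  (J1 flow already set via bond 3)

dp_I1/dt = E_Se1 + E_Se2 - 2*p_I1/3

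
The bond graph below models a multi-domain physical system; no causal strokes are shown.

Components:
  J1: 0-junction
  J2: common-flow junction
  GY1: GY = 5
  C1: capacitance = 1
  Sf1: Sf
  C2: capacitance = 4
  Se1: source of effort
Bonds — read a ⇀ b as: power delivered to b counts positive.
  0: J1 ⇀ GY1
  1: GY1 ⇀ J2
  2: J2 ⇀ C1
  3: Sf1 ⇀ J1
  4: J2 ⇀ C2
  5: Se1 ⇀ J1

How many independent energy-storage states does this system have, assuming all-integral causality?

#3 →Sf1  (Sf1 fixes flow; stroke at Sf1)
#5 →J1  (Se1 fixes effort; stroke away)
#0 →GY1  (common-e at J1 fixed by 5)
#1 →GY1  (through GY1, causality inverts; strokes same side of GY1)
#2 →J2  (J2 flow already set via bond 1)
#4 →J2  (common-f at J2 fixed by 1)

2  (C1, C2 all integral)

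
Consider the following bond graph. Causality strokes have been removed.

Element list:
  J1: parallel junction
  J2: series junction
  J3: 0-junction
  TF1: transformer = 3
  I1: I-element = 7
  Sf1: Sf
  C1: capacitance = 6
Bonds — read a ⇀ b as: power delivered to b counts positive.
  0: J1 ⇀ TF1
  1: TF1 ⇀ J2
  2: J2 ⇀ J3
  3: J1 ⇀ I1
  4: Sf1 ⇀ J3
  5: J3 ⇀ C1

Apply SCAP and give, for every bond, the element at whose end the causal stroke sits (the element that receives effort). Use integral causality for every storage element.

β4 →Sf1  (Sf1 fixes flow; stroke at Sf1)
β3 →I1  (prefer integral on I1)
β0 →J1  (J1 needs exactly one e-in)
β1 →TF1  (TF1 one-in-one-out from 0)
β2 →J2  (J2 flow already set via bond 1)
β5 →J3  (J3: last free bond brings effort in)

β0 →J1
β1 →TF1
β2 →J2
β3 →I1
β4 →Sf1
β5 →J3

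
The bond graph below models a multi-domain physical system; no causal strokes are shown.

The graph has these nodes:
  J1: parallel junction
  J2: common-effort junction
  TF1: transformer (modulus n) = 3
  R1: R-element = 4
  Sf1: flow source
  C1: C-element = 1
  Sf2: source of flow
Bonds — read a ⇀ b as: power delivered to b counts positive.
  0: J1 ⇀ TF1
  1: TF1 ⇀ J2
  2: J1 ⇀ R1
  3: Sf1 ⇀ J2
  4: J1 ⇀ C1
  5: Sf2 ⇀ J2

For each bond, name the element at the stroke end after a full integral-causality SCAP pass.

b0 stroke at TF1
b1 stroke at J2
b2 stroke at R1
b3 stroke at Sf1
b4 stroke at J1
b5 stroke at Sf2

β3 stroke at Sf1  (Sf1: flow source, stroke at near end)
β5 stroke at Sf2  (Sf2 fixes flow; stroke at Sf2)
β1 stroke at J2  (J2: last free bond brings effort in)
β0 stroke at TF1  (TF1 one-in-one-out from 1)
β4 stroke at J1  (C1: C, integral causality)
β2 stroke at R1  (0-jn J1 has e-setter on 4)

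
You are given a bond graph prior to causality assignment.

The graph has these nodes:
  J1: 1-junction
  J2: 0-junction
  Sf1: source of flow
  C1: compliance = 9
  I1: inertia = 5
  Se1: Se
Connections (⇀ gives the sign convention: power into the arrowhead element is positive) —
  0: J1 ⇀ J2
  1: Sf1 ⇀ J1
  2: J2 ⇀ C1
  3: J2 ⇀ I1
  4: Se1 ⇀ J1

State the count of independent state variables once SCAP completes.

β1 stroke at Sf1  (source Sf1 imposes f)
β4 stroke at J1  (source Se1 imposes e)
β0 stroke at J1  (J1: bond 1 brought flow, rest push out)
β2 stroke at J2  (C1 outputs effort q/C1)
β3 stroke at I1  (0-jn J2 has e-setter on 2)

2  (C1, I1 all integral)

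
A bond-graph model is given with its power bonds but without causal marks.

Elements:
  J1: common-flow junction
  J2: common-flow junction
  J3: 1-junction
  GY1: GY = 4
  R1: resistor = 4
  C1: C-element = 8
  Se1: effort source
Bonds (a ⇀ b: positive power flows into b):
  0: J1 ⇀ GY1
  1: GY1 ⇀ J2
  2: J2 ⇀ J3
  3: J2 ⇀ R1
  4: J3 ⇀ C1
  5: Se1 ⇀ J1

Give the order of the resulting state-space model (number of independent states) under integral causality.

1  (C1 all integral)

b5 stroke→J1  (Se1 (Se) sets effort on bond)
b0 stroke→GY1  (J1: last free bond brings flow in)
b1 stroke→GY1  (GY GY1: same side as bond 0)
b2 stroke→J2  (1-jn J2 has f-setter on 1)
b3 stroke→J2  (common-f at J2 fixed by 1)
b4 stroke→J3  (1-jn J3 has f-setter on 2)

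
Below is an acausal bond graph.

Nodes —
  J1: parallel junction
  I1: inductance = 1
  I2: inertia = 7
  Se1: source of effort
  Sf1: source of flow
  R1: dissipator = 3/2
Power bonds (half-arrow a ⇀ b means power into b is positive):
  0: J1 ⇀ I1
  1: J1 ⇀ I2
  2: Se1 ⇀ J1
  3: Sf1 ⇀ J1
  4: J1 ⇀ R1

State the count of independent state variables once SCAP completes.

2  (I1, I2 all integral)

β2 →J1  (source Se1 imposes e)
β3 →Sf1  (Sf1 fixes flow; stroke at Sf1)
β0 →I1  (common-e at J1 fixed by 2)
β1 →I2  (0-jn J1 has e-setter on 2)
β4 →R1  (J1: bond 2 brought effort, rest push out)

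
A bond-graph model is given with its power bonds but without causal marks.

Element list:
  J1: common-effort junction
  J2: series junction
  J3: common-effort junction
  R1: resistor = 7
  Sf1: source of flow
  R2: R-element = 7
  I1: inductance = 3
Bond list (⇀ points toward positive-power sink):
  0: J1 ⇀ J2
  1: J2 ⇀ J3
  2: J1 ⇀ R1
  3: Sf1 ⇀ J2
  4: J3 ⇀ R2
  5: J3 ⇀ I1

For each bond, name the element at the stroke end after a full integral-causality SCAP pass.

β0 stroke→J2
β1 stroke→J2
β2 stroke→J1
β3 stroke→Sf1
β4 stroke→J3
β5 stroke→I1

#3 |Sf1  (Sf1 (Sf) sets flow on bond)
#0 |J2  (J2 flow already set via bond 3)
#1 |J2  (J2: bond 3 brought flow, rest push out)
#2 |J1  (closing 0-jn rule on J1)
#5 |I1  (I1 integral (f out))
#4 |J3  (J3 needs exactly one e-in)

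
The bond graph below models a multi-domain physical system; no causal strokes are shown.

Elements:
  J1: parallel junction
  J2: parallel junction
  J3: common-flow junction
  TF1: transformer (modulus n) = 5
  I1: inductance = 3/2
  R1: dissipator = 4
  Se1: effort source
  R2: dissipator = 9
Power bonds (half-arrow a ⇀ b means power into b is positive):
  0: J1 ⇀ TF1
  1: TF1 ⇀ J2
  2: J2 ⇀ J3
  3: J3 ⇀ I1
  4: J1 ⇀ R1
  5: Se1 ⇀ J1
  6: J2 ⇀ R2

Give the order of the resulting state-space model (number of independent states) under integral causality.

bond 5 stroke→J1  (source Se1 imposes e)
bond 0 stroke→TF1  (J1: bond 5 brought effort, rest push out)
bond 4 stroke→R1  (common-e at J1 fixed by 5)
bond 1 stroke→J2  (TF1 one-in-one-out from 0)
bond 2 stroke→J3  (J2 effort already set via bond 1)
bond 6 stroke→R2  (J2 effort already set via bond 1)
bond 3 stroke→I1  (only one flow-in slot at J3)

1  (I1 all integral)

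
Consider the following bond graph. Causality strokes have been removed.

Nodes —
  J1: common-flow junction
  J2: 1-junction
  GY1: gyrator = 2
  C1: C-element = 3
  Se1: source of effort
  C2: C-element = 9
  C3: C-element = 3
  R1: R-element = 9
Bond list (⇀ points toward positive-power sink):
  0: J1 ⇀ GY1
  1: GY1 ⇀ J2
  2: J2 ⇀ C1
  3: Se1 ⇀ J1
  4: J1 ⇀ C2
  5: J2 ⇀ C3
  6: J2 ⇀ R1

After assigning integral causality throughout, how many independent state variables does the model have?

3  (C1, C2, C3 all integral)

β3 →J1  (Se1: effort source, stroke at far end)
β2 →J2  (prefer integral on C1)
β4 →J1  (C2 integral (e out))
β0 →GY1  (J1 needs exactly one f-in)
β1 →GY1  (GY1 both-in/both-out from 0)
β5 →J2  (1-jn J2 has f-setter on 1)
β6 →J2  (J2: bond 1 brought flow, rest push out)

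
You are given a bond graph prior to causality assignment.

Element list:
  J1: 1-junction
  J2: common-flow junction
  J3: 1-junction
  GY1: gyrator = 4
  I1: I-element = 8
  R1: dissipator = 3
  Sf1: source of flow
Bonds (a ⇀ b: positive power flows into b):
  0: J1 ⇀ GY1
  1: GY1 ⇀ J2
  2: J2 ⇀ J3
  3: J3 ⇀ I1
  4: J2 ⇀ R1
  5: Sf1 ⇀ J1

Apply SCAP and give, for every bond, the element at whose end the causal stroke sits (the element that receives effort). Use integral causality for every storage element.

bond 0 stroke at J1
bond 1 stroke at J2
bond 2 stroke at J3
bond 3 stroke at I1
bond 4 stroke at J2
bond 5 stroke at Sf1

β5 stroke at Sf1  (Sf1 fixes flow; stroke at Sf1)
β0 stroke at J1  (common-f at J1 fixed by 5)
β1 stroke at J2  (through GY1, causality inverts; strokes same side of GY1)
β3 stroke at I1  (prefer integral on I1)
β2 stroke at J3  (J3 flow already set via bond 3)
β4 stroke at J2  (1-jn J2 has f-setter on 2)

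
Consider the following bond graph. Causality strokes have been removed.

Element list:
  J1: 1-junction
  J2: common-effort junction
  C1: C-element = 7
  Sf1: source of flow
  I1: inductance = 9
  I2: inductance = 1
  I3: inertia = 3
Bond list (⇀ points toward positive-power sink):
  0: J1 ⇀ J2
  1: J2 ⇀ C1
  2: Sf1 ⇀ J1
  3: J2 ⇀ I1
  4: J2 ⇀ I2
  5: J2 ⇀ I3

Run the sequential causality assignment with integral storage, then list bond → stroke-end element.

b2 |Sf1  (Sf1 fixes flow; stroke at Sf1)
b0 |J1  (J1: bond 2 brought flow, rest push out)
b1 |J2  (prefer integral on C1)
b3 |I1  (J2 effort already set via bond 1)
b4 |I2  (0-jn J2 has e-setter on 1)
b5 |I3  (J2: bond 1 brought effort, rest push out)

bond 0 |J1
bond 1 |J2
bond 2 |Sf1
bond 3 |I1
bond 4 |I2
bond 5 |I3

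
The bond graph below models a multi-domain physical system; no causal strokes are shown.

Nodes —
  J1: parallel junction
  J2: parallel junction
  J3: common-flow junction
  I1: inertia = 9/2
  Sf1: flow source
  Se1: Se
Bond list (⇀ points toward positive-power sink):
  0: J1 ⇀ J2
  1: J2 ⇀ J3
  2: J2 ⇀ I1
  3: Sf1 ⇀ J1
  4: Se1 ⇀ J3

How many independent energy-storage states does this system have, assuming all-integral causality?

bond 3 →Sf1  (Sf1 fixes flow; stroke at Sf1)
bond 4 →J3  (Se1 fixes effort; stroke away)
bond 0 →J1  (closing 0-jn rule on J1)
bond 1 →J2  (J3 needs exactly one f-in)
bond 2 →I1  (common-e at J2 fixed by 1)

1  (I1 all integral)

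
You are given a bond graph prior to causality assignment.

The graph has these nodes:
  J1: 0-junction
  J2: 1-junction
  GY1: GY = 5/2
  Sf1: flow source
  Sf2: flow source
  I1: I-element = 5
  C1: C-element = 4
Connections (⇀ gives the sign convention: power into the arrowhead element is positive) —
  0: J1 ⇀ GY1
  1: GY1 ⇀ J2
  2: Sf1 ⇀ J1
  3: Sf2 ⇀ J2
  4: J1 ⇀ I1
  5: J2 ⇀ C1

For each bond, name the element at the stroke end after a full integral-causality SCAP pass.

bond 2 stroke→Sf1  (Sf1 fixes flow; stroke at Sf1)
bond 3 stroke→Sf2  (source Sf2 imposes f)
bond 1 stroke→J2  (J2 flow already set via bond 3)
bond 5 stroke→J2  (common-f at J2 fixed by 3)
bond 0 stroke→J1  (through GY1, causality inverts; strokes same side of GY1)
bond 4 stroke→I1  (J1 effort already set via bond 0)

β0 |J1
β1 |J2
β2 |Sf1
β3 |Sf2
β4 |I1
β5 |J2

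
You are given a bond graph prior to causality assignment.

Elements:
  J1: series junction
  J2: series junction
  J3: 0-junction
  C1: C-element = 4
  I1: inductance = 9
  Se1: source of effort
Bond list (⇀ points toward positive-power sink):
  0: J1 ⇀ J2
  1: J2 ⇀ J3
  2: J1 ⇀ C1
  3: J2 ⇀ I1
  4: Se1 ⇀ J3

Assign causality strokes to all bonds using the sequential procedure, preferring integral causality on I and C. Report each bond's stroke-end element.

#4 |J3  (Se1 (Se) sets effort on bond)
#1 |J2  (J3: bond 4 brought effort, rest push out)
#2 |J1  (C1: C, integral causality)
#0 |J2  (only one flow-in slot at J1)
#3 |I1  (J2 needs exactly one f-in)

#0 →J2
#1 →J2
#2 →J1
#3 →I1
#4 →J3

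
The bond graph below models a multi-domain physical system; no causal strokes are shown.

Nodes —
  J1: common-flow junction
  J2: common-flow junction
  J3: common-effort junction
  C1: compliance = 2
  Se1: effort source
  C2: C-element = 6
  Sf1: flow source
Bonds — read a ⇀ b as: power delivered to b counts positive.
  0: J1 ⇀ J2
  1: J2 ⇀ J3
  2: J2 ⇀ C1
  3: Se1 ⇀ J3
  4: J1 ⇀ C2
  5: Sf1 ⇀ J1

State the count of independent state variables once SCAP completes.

2  (C1, C2 all integral)

β3 stroke at J3  (Se1 (Se) sets effort on bond)
β5 stroke at Sf1  (Sf1 (Sf) sets flow on bond)
β0 stroke at J1  (common-f at J1 fixed by 5)
β4 stroke at J1  (J1: bond 5 brought flow, rest push out)
β1 stroke at J2  (1-jn J2 has f-setter on 0)
β2 stroke at J2  (J2 flow already set via bond 0)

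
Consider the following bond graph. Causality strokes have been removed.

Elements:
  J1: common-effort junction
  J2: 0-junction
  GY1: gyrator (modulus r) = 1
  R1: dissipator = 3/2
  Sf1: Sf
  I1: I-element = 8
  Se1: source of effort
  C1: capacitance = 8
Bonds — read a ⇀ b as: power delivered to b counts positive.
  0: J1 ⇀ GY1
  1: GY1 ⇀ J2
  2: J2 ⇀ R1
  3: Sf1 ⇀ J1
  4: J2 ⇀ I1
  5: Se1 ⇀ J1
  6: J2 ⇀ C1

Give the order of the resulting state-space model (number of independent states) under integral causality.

2  (C1, I1 all integral)

β3 →Sf1  (Sf1 fixes flow; stroke at Sf1)
β5 →J1  (Se1 fixes effort; stroke away)
β0 →GY1  (0-jn J1 has e-setter on 5)
β1 →GY1  (GY GY1: same side as bond 0)
β4 →I1  (I1 integral (f out))
β6 →J2  (prefer integral on C1)
β2 →R1  (0-jn J2 has e-setter on 6)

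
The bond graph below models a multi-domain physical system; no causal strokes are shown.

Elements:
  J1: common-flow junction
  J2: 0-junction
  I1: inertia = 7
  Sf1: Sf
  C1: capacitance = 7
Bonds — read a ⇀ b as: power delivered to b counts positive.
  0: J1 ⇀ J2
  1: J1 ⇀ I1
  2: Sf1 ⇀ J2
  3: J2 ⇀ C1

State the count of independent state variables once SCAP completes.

β2 stroke at Sf1  (Sf1 fixes flow; stroke at Sf1)
β1 stroke at I1  (I1 integral (f out))
β0 stroke at J1  (common-f at J1 fixed by 1)
β3 stroke at J2  (closing 0-jn rule on J2)

2  (C1, I1 all integral)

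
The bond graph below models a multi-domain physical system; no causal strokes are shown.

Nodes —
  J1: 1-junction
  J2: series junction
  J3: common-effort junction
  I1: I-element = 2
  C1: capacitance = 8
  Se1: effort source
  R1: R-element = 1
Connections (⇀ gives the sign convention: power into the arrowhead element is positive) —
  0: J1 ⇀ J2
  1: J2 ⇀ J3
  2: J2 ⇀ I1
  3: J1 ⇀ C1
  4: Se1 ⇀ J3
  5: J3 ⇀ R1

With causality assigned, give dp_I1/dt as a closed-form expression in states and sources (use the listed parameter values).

bond 4 stroke at J3  (Se1 (Se) sets effort on bond)
bond 1 stroke at J2  (0-jn J3 has e-setter on 4)
bond 5 stroke at R1  (J3 effort already set via bond 4)
bond 2 stroke at I1  (I1 integral (f out))
bond 0 stroke at J2  (common-f at J2 fixed by 2)
bond 3 stroke at J1  (common-f at J1 fixed by 0)

dp_I1/dt = -E_Se1 - q_C1/8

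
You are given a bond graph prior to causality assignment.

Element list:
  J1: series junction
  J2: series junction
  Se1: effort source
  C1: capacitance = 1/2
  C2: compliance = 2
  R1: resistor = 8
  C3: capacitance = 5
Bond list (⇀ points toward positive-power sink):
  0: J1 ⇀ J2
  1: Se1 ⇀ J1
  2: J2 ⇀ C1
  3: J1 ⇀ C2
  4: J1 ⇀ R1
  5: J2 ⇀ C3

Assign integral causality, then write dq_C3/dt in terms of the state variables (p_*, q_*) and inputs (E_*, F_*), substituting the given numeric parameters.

β1 stroke→J1  (Se1 fixes effort; stroke away)
β2 stroke→J2  (prefer integral on C1)
β3 stroke→J1  (C2 integral (e out))
β5 stroke→J2  (C3 integral (e out))
β0 stroke→J1  (J2 needs exactly one f-in)
β4 stroke→R1  (J1 needs exactly one f-in)

dq_C3/dt = E_Se1/8 - q_C1/4 - q_C2/16 - q_C3/40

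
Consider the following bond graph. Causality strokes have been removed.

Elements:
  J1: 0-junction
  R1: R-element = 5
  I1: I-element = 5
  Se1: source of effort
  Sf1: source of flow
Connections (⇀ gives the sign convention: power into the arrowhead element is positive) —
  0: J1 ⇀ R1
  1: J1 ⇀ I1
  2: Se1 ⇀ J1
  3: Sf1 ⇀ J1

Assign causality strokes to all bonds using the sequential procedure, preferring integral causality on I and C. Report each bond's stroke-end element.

b2 →J1  (source Se1 imposes e)
b3 →Sf1  (Sf1: flow source, stroke at near end)
b0 →R1  (common-e at J1 fixed by 2)
b1 →I1  (common-e at J1 fixed by 2)

#0 stroke at R1
#1 stroke at I1
#2 stroke at J1
#3 stroke at Sf1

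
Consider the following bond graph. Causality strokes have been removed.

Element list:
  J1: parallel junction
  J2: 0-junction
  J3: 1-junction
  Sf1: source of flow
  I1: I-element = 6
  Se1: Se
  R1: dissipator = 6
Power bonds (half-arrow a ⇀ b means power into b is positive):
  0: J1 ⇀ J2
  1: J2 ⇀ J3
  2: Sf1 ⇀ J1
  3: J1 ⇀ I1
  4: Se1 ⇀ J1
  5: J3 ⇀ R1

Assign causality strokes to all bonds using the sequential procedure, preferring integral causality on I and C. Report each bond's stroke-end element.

bond 0 →J2
bond 1 →J3
bond 2 →Sf1
bond 3 →I1
bond 4 →J1
bond 5 →R1

#2 →Sf1  (Sf1 (Sf) sets flow on bond)
#4 →J1  (Se1 (Se) sets effort on bond)
#0 →J2  (0-jn J1 has e-setter on 4)
#3 →I1  (J1: bond 4 brought effort, rest push out)
#1 →J3  (0-jn J2 has e-setter on 0)
#5 →R1  (closing 1-jn rule on J3)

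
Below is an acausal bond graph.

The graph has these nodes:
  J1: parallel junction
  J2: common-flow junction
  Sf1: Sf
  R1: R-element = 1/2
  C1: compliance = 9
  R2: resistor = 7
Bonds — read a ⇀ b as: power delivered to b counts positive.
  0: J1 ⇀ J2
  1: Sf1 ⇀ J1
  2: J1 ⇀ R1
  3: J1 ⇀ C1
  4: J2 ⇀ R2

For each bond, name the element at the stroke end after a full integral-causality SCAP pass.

b1 stroke at Sf1  (Sf1 fixes flow; stroke at Sf1)
b3 stroke at J1  (C1 outputs effort q/C1)
b0 stroke at J2  (J1: bond 3 brought effort, rest push out)
b2 stroke at R1  (common-e at J1 fixed by 3)
b4 stroke at R2  (J2: last free bond brings flow in)

β0 stroke at J2
β1 stroke at Sf1
β2 stroke at R1
β3 stroke at J1
β4 stroke at R2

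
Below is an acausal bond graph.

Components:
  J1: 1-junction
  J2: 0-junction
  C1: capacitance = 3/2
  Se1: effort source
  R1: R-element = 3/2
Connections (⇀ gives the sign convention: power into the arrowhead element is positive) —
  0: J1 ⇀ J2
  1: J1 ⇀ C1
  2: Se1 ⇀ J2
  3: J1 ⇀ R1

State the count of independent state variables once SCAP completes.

1  (C1 all integral)

bond 2 →J2  (Se1 fixes effort; stroke away)
bond 0 →J1  (J2 effort already set via bond 2)
bond 1 →J1  (C1: C, integral causality)
bond 3 →R1  (closing 1-jn rule on J1)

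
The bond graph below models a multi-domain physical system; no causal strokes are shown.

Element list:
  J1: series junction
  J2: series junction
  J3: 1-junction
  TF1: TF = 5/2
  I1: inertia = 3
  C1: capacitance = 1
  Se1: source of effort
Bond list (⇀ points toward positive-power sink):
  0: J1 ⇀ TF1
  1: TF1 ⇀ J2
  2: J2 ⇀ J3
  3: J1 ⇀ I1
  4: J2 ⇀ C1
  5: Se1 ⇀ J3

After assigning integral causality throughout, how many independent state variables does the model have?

bond 5 →J3  (Se1 (Se) sets effort on bond)
bond 2 →J2  (only one flow-in slot at J3)
bond 3 →I1  (prefer integral on I1)
bond 0 →J1  (1-jn J1 has f-setter on 3)
bond 1 →TF1  (TF1 one-in-one-out from 0)
bond 4 →J2  (1-jn J2 has f-setter on 1)

2  (C1, I1 all integral)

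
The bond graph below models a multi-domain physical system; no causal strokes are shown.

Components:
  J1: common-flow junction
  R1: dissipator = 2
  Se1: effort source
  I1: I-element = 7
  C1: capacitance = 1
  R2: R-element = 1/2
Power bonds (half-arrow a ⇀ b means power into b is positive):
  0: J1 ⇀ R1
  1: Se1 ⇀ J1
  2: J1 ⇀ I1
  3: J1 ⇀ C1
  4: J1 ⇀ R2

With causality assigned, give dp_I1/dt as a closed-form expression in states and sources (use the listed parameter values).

dp_I1/dt = E_Se1 - 5*p_I1/14 - q_C1

bond 1 stroke→J1  (Se1 (Se) sets effort on bond)
bond 2 stroke→I1  (I1: I, integral causality)
bond 0 stroke→J1  (J1: bond 2 brought flow, rest push out)
bond 3 stroke→J1  (J1 flow already set via bond 2)
bond 4 stroke→J1  (J1 flow already set via bond 2)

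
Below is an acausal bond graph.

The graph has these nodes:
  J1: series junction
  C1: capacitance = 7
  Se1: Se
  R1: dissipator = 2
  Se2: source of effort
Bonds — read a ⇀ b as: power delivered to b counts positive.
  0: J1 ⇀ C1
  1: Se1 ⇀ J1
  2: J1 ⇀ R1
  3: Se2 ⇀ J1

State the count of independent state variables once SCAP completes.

1  (C1 all integral)

#1 →J1  (source Se1 imposes e)
#3 →J1  (Se2 (Se) sets effort on bond)
#0 →J1  (C1 outputs effort q/C1)
#2 →R1  (J1 needs exactly one f-in)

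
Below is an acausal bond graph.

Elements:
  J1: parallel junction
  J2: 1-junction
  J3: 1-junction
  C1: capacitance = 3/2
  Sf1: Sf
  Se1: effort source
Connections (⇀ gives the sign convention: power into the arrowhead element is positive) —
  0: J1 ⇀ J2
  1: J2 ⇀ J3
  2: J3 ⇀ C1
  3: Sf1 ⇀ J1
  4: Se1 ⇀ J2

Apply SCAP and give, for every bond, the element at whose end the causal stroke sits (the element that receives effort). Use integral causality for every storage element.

β0 stroke at J1
β1 stroke at J2
β2 stroke at J3
β3 stroke at Sf1
β4 stroke at J2

β3 →Sf1  (Sf1: flow source, stroke at near end)
β4 →J2  (source Se1 imposes e)
β0 →J1  (closing 0-jn rule on J1)
β1 →J2  (1-jn J2 has f-setter on 0)
β2 →J3  (1-jn J3 has f-setter on 1)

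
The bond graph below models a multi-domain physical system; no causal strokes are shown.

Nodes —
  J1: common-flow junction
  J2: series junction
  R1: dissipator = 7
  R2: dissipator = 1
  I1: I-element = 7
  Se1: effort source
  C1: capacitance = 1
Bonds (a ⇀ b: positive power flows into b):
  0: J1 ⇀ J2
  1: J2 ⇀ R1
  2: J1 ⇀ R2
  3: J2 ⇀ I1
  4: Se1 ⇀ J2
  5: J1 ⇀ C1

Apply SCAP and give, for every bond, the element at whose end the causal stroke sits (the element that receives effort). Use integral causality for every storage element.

bond 4 stroke at J2  (source Se1 imposes e)
bond 3 stroke at I1  (prefer integral on I1)
bond 0 stroke at J2  (J2 flow already set via bond 3)
bond 1 stroke at J2  (J2: bond 3 brought flow, rest push out)
bond 2 stroke at J1  (1-jn J1 has f-setter on 0)
bond 5 stroke at J1  (J1 flow already set via bond 0)

β0 stroke at J2
β1 stroke at J2
β2 stroke at J1
β3 stroke at I1
β4 stroke at J2
β5 stroke at J1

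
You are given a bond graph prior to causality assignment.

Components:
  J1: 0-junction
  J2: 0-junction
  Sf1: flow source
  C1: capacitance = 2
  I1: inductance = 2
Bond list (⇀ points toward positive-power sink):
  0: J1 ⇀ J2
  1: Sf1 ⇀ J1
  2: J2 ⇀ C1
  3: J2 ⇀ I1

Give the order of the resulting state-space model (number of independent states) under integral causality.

2  (C1, I1 all integral)

#1 →Sf1  (Sf1: flow source, stroke at near end)
#0 →J1  (J1: last free bond brings effort in)
#2 →J2  (prefer integral on C1)
#3 →I1  (J2: bond 2 brought effort, rest push out)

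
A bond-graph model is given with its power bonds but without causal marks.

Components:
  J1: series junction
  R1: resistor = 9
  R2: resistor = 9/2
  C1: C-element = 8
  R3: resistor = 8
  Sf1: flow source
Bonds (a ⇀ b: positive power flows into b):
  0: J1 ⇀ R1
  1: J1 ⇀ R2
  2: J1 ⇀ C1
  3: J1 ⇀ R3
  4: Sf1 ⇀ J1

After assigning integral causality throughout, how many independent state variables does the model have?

1  (C1 all integral)

b4 |Sf1  (Sf1 fixes flow; stroke at Sf1)
b0 |J1  (J1: bond 4 brought flow, rest push out)
b1 |J1  (common-f at J1 fixed by 4)
b2 |J1  (J1: bond 4 brought flow, rest push out)
b3 |J1  (J1 flow already set via bond 4)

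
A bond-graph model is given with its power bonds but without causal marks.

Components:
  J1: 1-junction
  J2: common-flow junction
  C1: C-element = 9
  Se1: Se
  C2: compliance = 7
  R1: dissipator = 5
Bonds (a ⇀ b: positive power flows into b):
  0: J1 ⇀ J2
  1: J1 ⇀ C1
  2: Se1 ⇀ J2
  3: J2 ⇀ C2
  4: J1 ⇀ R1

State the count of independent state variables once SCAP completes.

#2 stroke→J2  (Se1 fixes effort; stroke away)
#1 stroke→J1  (C1: C, integral causality)
#3 stroke→J2  (prefer integral on C2)
#0 stroke→J1  (only one flow-in slot at J2)
#4 stroke→R1  (J1 needs exactly one f-in)

2  (C1, C2 all integral)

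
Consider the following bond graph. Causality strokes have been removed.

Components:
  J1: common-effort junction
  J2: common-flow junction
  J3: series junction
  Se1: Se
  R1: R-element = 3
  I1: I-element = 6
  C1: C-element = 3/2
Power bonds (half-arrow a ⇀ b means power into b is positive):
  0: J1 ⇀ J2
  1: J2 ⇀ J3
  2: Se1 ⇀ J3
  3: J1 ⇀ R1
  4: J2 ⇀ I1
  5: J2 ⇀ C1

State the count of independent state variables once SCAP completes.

2  (C1, I1 all integral)

b2 stroke at J3  (Se1 fixes effort; stroke away)
b1 stroke at J2  (J3: last free bond brings flow in)
b4 stroke at I1  (I1 integral (f out))
b0 stroke at J2  (common-f at J2 fixed by 4)
b5 stroke at J2  (1-jn J2 has f-setter on 4)
b3 stroke at J1  (closing 0-jn rule on J1)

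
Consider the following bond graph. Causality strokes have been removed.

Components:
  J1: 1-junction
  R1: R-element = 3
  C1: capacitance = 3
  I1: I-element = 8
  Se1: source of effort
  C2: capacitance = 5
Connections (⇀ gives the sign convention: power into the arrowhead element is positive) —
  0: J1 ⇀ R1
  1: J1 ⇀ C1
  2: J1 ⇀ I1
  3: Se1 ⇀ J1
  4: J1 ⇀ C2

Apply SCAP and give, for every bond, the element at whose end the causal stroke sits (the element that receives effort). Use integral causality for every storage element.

bond 0 |J1
bond 1 |J1
bond 2 |I1
bond 3 |J1
bond 4 |J1

#3 stroke→J1  (Se1 (Se) sets effort on bond)
#1 stroke→J1  (prefer integral on C1)
#2 stroke→I1  (I1 integral (f out))
#0 stroke→J1  (J1 flow already set via bond 2)
#4 stroke→J1  (J1 flow already set via bond 2)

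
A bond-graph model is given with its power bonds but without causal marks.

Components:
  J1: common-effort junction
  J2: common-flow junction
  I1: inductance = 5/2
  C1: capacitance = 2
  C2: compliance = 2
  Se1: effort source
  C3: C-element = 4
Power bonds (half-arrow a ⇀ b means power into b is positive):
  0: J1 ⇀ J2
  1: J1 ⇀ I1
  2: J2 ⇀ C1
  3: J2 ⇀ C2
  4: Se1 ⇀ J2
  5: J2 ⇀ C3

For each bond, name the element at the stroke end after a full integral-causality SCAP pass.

b4 |J2  (Se1: effort source, stroke at far end)
b1 |I1  (I1: I, integral causality)
b0 |J1  (J1: last free bond brings effort in)
b2 |J2  (1-jn J2 has f-setter on 0)
b3 |J2  (J2 flow already set via bond 0)
b5 |J2  (1-jn J2 has f-setter on 0)

β0 |J1
β1 |I1
β2 |J2
β3 |J2
β4 |J2
β5 |J2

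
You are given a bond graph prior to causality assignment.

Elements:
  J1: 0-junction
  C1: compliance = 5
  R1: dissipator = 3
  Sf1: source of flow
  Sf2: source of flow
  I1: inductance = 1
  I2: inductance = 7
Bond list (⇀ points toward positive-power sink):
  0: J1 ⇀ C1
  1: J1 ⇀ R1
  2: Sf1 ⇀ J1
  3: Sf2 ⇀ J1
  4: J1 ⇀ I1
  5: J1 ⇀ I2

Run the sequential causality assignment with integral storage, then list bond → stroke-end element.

b0 |J1
b1 |R1
b2 |Sf1
b3 |Sf2
b4 |I1
b5 |I2

β2 |Sf1  (Sf1 fixes flow; stroke at Sf1)
β3 |Sf2  (Sf2 (Sf) sets flow on bond)
β0 |J1  (C1 integral (e out))
β1 |R1  (J1 effort already set via bond 0)
β4 |I1  (0-jn J1 has e-setter on 0)
β5 |I2  (J1 effort already set via bond 0)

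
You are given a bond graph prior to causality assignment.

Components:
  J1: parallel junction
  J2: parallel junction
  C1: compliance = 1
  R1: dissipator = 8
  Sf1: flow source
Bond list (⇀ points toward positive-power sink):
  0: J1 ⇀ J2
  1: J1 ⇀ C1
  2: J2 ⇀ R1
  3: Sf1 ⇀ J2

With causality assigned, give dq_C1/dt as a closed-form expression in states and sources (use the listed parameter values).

dq_C1/dt = F_Sf1 - q_C1/8

#3 stroke→Sf1  (Sf1 fixes flow; stroke at Sf1)
#1 stroke→J1  (C1 integral (e out))
#0 stroke→J2  (common-e at J1 fixed by 1)
#2 stroke→R1  (common-e at J2 fixed by 0)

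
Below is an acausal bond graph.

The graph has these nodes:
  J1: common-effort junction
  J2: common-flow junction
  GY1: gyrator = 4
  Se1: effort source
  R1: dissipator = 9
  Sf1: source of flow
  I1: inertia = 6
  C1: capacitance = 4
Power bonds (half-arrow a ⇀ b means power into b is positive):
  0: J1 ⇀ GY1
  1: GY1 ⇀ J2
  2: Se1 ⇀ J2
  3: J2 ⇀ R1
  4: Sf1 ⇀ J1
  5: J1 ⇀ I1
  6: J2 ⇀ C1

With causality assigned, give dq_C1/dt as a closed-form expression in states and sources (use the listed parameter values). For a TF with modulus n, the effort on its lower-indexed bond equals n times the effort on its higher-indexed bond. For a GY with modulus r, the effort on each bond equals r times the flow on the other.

#2 stroke→J2  (Se1 (Se) sets effort on bond)
#4 stroke→Sf1  (source Sf1 imposes f)
#5 stroke→I1  (I1: I, integral causality)
#0 stroke→J1  (closing 0-jn rule on J1)
#1 stroke→J2  (GY1 both-in/both-out from 0)
#6 stroke→J2  (C1 integral (e out))
#3 stroke→R1  (closing 1-jn rule on J2)

dq_C1/dt = E_Se1/9 + 4*F_Sf1/9 - 2*p_I1/27 - q_C1/36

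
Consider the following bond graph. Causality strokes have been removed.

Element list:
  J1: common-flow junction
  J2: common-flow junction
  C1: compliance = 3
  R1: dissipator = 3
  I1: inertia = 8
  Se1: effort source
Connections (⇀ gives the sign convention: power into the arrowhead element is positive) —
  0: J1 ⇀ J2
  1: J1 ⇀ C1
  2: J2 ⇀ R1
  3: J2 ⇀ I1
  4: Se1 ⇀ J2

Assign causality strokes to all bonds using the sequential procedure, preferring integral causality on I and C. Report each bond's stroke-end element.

#0 →J2
#1 →J1
#2 →J2
#3 →I1
#4 →J2

b4 stroke at J2  (Se1: effort source, stroke at far end)
b1 stroke at J1  (prefer integral on C1)
b0 stroke at J2  (J1: last free bond brings flow in)
b3 stroke at I1  (I1 integral (f out))
b2 stroke at J2  (J2: bond 3 brought flow, rest push out)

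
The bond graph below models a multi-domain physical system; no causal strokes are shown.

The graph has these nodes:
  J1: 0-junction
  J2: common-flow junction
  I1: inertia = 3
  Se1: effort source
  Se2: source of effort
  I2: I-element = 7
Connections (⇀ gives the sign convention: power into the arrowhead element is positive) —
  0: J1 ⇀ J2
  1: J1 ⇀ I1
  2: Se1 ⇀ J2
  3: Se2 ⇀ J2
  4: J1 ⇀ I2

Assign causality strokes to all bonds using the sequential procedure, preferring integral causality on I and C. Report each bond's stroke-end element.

#0 stroke at J1
#1 stroke at I1
#2 stroke at J2
#3 stroke at J2
#4 stroke at I2

bond 2 |J2  (Se1: effort source, stroke at far end)
bond 3 |J2  (Se2 fixes effort; stroke away)
bond 0 |J1  (closing 1-jn rule on J2)
bond 1 |I1  (common-e at J1 fixed by 0)
bond 4 |I2  (common-e at J1 fixed by 0)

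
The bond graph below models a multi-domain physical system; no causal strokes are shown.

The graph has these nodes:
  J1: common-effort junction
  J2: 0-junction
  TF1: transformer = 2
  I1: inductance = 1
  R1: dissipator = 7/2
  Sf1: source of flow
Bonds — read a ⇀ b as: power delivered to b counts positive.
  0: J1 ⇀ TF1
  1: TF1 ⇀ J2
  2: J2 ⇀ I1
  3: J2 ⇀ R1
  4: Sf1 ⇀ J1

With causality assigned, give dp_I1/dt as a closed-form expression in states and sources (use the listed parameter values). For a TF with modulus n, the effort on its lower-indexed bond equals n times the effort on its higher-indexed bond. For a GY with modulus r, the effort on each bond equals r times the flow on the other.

bond 4 stroke at Sf1  (source Sf1 imposes f)
bond 0 stroke at J1  (closing 0-jn rule on J1)
bond 1 stroke at TF1  (TF1: transformer flips bond 0)
bond 2 stroke at I1  (I1 outputs flow p/I1)
bond 3 stroke at J2  (closing 0-jn rule on J2)

dp_I1/dt = 7*F_Sf1 - 7*p_I1/2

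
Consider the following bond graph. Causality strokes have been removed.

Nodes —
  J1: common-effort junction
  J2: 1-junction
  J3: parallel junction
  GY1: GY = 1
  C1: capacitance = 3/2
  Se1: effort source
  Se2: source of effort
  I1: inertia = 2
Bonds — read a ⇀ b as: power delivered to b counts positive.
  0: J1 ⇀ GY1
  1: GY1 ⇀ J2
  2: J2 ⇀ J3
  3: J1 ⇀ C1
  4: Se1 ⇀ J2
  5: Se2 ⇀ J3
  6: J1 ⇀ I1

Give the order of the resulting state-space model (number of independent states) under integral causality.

#4 |J2  (Se1 (Se) sets effort on bond)
#5 |J3  (source Se2 imposes e)
#2 |J2  (common-e at J3 fixed by 5)
#1 |GY1  (closing 1-jn rule on J2)
#0 |GY1  (GY1: gyrator matches bond 1)
#3 |J1  (prefer integral on C1)
#6 |I1  (J1: bond 3 brought effort, rest push out)

2  (C1, I1 all integral)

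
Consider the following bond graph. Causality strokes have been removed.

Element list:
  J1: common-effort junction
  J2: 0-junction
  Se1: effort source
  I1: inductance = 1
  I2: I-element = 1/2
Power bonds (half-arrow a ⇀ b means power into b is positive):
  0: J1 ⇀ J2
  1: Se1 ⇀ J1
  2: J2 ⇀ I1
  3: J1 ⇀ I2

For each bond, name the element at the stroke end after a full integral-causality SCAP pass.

bond 0 stroke→J2
bond 1 stroke→J1
bond 2 stroke→I1
bond 3 stroke→I2

bond 1 →J1  (source Se1 imposes e)
bond 0 →J2  (0-jn J1 has e-setter on 1)
bond 3 →I2  (J1: bond 1 brought effort, rest push out)
bond 2 →I1  (common-e at J2 fixed by 0)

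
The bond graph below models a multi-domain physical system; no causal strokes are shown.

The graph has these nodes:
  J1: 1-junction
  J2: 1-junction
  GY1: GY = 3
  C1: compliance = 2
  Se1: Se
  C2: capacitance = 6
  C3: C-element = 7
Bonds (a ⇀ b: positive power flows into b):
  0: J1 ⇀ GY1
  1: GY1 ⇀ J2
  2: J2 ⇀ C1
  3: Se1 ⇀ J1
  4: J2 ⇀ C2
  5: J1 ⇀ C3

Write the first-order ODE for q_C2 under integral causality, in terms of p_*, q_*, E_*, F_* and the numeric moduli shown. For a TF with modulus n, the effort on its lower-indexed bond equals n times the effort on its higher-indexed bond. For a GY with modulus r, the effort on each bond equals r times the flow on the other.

dq_C2/dt = E_Se1/3 - q_C3/21

bond 3 →J1  (source Se1 imposes e)
bond 2 →J2  (C1 integral (e out))
bond 4 →J2  (C2 integral (e out))
bond 1 →GY1  (J2 needs exactly one f-in)
bond 0 →GY1  (GY1 both-in/both-out from 1)
bond 5 →J1  (common-f at J1 fixed by 0)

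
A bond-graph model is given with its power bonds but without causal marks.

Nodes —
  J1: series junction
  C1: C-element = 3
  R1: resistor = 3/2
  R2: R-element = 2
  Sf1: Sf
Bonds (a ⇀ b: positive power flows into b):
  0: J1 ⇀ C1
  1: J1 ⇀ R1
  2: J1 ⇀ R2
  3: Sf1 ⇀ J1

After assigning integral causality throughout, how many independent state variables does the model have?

b3 →Sf1  (Sf1: flow source, stroke at near end)
b0 →J1  (1-jn J1 has f-setter on 3)
b1 →J1  (J1: bond 3 brought flow, rest push out)
b2 →J1  (J1 flow already set via bond 3)

1  (C1 all integral)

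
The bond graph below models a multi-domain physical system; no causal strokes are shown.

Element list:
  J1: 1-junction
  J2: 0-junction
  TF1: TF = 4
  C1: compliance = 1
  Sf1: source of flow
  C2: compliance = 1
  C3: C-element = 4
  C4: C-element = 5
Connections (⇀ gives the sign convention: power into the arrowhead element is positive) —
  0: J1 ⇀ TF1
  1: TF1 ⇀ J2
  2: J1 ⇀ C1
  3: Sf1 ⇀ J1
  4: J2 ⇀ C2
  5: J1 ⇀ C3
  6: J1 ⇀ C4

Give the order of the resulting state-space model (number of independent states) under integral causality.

#3 stroke→Sf1  (source Sf1 imposes f)
#0 stroke→J1  (J1: bond 3 brought flow, rest push out)
#2 stroke→J1  (1-jn J1 has f-setter on 3)
#5 stroke→J1  (1-jn J1 has f-setter on 3)
#6 stroke→J1  (J1: bond 3 brought flow, rest push out)
#1 stroke→TF1  (through TF1, causality passes straight; one stroke at TF1)
#4 stroke→J2  (J2 needs exactly one e-in)

4  (C1, C2, C3, C4 all integral)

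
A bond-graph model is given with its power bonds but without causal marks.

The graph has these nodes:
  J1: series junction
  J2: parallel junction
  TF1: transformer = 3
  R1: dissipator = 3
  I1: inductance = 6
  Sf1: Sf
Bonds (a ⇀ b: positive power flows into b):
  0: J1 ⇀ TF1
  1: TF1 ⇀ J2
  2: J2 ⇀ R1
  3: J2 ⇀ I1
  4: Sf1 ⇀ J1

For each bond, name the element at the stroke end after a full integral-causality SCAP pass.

bond 4 →Sf1  (Sf1 fixes flow; stroke at Sf1)
bond 0 →J1  (J1: bond 4 brought flow, rest push out)
bond 1 →TF1  (through TF1, causality passes straight; one stroke at TF1)
bond 3 →I1  (I1 outputs flow p/I1)
bond 2 →J2  (only one effort-in slot at J2)

b0 |J1
b1 |TF1
b2 |J2
b3 |I1
b4 |Sf1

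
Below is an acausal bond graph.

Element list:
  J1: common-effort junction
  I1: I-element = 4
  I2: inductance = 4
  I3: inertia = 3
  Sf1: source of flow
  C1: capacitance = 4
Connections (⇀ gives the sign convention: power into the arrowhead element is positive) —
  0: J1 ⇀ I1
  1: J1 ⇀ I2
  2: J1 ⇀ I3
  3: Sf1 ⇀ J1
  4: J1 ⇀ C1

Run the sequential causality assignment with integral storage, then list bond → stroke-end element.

bond 3 stroke at Sf1  (Sf1: flow source, stroke at near end)
bond 0 stroke at I1  (I1 integral (f out))
bond 1 stroke at I2  (I2 integral (f out))
bond 2 stroke at I3  (I3 integral (f out))
bond 4 stroke at J1  (closing 0-jn rule on J1)

β0 |I1
β1 |I2
β2 |I3
β3 |Sf1
β4 |J1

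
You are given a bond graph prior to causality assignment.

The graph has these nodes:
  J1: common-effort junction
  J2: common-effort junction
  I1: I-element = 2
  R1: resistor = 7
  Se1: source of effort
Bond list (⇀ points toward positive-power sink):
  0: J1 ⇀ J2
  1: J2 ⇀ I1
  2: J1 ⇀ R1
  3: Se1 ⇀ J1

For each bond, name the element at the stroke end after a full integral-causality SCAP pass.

b3 |J1  (Se1: effort source, stroke at far end)
b0 |J2  (J1: bond 3 brought effort, rest push out)
b2 |R1  (J1: bond 3 brought effort, rest push out)
b1 |I1  (0-jn J2 has e-setter on 0)

bond 0 →J2
bond 1 →I1
bond 2 →R1
bond 3 →J1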